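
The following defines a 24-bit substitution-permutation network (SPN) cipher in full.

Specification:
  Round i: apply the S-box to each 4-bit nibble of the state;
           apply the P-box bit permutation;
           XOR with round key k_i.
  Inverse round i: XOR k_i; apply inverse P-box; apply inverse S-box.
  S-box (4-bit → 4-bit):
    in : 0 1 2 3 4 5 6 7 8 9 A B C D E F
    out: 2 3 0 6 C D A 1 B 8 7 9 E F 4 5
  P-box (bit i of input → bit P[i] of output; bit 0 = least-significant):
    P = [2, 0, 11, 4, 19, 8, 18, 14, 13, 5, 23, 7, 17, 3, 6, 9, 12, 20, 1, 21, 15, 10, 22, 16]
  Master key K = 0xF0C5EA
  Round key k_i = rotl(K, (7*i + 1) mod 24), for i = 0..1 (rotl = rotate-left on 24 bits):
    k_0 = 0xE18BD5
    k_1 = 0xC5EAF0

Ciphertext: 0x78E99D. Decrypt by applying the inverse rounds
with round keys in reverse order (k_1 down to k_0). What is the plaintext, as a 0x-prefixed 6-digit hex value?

s_0 = ciphertext = 0x78E99D
s_1 = InvRound(s_0, k_1) = 0x96C3A1
s_2 = InvRound(s_1, k_0) = 0x46F045

0x46F045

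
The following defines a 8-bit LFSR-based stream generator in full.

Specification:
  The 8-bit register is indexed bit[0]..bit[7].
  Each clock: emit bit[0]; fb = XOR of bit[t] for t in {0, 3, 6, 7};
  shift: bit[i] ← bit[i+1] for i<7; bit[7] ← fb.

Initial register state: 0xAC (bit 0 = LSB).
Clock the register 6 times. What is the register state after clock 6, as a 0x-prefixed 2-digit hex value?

reg_0 = 0xAC
clock 1: out=0, reg = 0x56
clock 2: out=0, reg = 0xAB
clock 3: out=1, reg = 0xD5
clock 4: out=1, reg = 0xEA
clock 5: out=0, reg = 0xF5
clock 6: out=1, reg = 0xFA

0xFA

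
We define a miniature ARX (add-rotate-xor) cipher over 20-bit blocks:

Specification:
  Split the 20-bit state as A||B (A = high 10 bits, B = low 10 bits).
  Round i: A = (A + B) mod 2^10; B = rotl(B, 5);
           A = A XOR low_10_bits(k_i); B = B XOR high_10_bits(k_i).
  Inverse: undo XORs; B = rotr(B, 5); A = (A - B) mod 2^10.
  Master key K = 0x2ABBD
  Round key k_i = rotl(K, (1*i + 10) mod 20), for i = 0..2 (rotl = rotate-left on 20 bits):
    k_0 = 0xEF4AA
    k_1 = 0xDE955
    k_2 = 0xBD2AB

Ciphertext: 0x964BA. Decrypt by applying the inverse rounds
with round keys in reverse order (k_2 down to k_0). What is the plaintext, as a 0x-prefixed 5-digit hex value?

s_0 = ciphertext = 0x964BA
s_1 = InvRound(s_0, k_2) = 0xC81D2
s_2 = InvRound(s_1, k_1) = 0x58115
s_3 = InvRound(s_2, k_0) = 0x2D515

0x2D515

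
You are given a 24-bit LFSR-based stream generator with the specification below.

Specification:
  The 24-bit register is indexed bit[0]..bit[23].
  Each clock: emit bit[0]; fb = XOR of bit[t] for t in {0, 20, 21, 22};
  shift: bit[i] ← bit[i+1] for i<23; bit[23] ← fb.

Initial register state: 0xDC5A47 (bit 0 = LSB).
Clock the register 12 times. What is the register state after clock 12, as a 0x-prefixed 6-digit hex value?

0x48BDC5

reg_0 = 0xDC5A47
clock 1: out=1, reg = 0xEE2D23
clock 2: out=1, reg = 0xF71691
clock 3: out=1, reg = 0x7B8B48
clock 4: out=0, reg = 0xBDC5A4
clock 5: out=0, reg = 0x5EE2D2
clock 6: out=0, reg = 0x2F7169
clock 7: out=1, reg = 0x17B8B4
clock 8: out=0, reg = 0x8BDC5A
clock 9: out=0, reg = 0x45EE2D
clock 10: out=1, reg = 0x22F716
clock 11: out=0, reg = 0x917B8B
clock 12: out=1, reg = 0x48BDC5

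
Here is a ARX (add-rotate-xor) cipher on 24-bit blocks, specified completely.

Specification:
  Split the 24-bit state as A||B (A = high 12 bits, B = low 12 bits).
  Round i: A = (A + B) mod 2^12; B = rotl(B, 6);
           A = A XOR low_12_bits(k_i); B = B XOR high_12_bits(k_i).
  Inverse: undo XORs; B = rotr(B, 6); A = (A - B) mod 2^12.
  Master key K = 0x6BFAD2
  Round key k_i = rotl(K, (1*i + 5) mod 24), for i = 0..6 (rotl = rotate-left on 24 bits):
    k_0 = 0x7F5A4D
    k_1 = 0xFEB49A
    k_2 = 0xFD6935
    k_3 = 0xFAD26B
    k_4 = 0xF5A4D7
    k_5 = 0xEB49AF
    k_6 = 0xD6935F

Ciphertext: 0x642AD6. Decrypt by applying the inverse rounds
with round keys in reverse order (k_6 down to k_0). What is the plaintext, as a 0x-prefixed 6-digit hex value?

0x9FBF71

s_0 = ciphertext = 0x642AD6
s_1 = InvRound(s_0, k_6) = 0x53FFDE
s_2 = InvRound(s_1, k_5) = 0x20BA85
s_3 = InvRound(s_2, k_4) = 0xF057D7
s_4 = InvRound(s_3, k_3) = 0xECDEA1
s_5 = InvRound(s_4, k_2) = 0xA33DC5
s_6 = InvRound(s_5, k_1) = 0x321B88
s_7 = InvRound(s_6, k_0) = 0x9FBF71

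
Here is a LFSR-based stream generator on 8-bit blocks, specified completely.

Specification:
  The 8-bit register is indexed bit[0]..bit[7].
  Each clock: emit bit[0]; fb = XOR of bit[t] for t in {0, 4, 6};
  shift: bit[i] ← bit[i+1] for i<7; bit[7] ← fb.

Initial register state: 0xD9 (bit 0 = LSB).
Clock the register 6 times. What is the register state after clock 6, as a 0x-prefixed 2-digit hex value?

0x2F

reg_0 = 0xD9
clock 1: out=1, reg = 0xEC
clock 2: out=0, reg = 0xF6
clock 3: out=0, reg = 0x7B
clock 4: out=1, reg = 0xBD
clock 5: out=1, reg = 0x5E
clock 6: out=0, reg = 0x2F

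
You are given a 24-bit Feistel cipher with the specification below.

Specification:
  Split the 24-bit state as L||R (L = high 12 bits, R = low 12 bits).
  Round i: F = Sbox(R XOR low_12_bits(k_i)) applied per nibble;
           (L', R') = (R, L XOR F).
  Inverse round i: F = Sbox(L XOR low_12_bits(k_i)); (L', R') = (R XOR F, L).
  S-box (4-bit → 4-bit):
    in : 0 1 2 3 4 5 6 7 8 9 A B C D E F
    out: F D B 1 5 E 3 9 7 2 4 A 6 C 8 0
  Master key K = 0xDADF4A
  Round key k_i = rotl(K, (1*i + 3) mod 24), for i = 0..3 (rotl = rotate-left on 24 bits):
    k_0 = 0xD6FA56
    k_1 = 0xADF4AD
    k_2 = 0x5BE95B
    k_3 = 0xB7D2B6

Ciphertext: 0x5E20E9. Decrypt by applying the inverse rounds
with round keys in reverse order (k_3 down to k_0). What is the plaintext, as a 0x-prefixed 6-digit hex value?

0x0D914F

s_0 = ciphertext = 0x5E20E9
s_1 = InvRound(s_0, k_3) = 0x90C5E2
s_2 = InvRound(s_1, k_2) = 0xA0B90C
s_3 = InvRound(s_2, k_1) = 0x14FA0B
s_4 = InvRound(s_3, k_0) = 0x0D914F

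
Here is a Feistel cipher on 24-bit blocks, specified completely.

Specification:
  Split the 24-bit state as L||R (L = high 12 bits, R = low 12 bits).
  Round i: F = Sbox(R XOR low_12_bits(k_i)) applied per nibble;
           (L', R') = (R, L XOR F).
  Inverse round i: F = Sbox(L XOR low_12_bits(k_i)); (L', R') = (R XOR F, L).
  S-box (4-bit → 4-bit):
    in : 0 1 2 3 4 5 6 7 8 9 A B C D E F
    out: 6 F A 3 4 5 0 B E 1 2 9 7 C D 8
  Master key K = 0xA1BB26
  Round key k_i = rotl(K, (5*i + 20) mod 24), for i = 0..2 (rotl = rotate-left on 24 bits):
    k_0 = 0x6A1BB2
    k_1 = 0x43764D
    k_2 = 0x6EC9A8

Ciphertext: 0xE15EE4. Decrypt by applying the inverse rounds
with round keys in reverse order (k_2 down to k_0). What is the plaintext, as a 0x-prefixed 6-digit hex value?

0x562D20

s_0 = ciphertext = 0xE15EE4
s_1 = InvRound(s_0, k_2) = 0x578E15
s_2 = InvRound(s_1, k_1) = 0xD20578
s_3 = InvRound(s_2, k_0) = 0x562D20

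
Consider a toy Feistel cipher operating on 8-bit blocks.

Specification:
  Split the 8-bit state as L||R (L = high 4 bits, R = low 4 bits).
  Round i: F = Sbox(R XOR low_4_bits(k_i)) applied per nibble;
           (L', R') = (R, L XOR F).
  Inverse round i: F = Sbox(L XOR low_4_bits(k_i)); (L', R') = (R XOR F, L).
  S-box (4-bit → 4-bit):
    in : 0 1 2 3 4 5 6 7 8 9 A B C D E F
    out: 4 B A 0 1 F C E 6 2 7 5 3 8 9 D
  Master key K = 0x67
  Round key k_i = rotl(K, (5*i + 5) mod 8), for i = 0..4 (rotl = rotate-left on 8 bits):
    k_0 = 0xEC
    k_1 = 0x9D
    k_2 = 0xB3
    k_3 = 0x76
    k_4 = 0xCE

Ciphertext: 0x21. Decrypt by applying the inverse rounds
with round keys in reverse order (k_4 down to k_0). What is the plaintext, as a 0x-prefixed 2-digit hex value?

0x16

s_0 = ciphertext = 0x21
s_1 = InvRound(s_0, k_4) = 0x22
s_2 = InvRound(s_1, k_3) = 0x32
s_3 = InvRound(s_2, k_2) = 0x63
s_4 = InvRound(s_3, k_1) = 0x66
s_5 = InvRound(s_4, k_0) = 0x16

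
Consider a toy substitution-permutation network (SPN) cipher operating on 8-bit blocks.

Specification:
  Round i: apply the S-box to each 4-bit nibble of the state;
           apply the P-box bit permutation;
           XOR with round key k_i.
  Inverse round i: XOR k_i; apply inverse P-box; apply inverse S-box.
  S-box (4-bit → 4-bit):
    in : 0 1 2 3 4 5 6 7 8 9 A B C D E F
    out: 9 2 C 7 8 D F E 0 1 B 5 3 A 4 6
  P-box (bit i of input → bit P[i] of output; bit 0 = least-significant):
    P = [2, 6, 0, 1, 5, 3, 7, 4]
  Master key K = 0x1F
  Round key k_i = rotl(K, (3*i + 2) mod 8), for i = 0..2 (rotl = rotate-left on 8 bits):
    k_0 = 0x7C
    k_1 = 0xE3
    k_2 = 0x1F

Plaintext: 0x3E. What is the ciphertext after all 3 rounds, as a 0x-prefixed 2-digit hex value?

s_0 = plaintext = 0x3E
s_1 = Round(s_0, k_0) = 0xD5
s_2 = Round(s_1, k_1) = 0xFC
s_3 = Round(s_2, k_2) = 0xD3

0xD3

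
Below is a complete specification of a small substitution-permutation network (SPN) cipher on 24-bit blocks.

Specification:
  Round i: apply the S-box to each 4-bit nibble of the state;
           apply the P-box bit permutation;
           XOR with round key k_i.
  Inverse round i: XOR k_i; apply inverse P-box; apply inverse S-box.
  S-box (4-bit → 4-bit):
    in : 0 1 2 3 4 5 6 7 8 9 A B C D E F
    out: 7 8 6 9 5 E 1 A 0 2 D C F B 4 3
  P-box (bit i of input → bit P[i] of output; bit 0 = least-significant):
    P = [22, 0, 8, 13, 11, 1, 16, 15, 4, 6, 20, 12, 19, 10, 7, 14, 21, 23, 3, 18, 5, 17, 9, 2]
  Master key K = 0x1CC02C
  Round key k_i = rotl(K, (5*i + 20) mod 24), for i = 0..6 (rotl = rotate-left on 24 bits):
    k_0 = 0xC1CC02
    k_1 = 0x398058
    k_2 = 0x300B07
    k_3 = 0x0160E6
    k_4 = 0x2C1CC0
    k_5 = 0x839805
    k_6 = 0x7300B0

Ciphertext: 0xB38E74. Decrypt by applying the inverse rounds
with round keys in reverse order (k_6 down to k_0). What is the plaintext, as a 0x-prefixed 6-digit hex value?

0xD86830

s_0 = ciphertext = 0xB38E74
s_1 = InvRound(s_0, k_6) = 0xB92936
s_2 = InvRound(s_1, k_5) = 0xF66A75
s_3 = InvRound(s_2, k_4) = 0xC9CA8D
s_4 = InvRound(s_3, k_3) = 0x4269DD
s_5 = InvRound(s_4, k_2) = 0x24B093
s_6 = InvRound(s_5, k_1) = 0x8B4527
s_7 = InvRound(s_6, k_0) = 0xD86830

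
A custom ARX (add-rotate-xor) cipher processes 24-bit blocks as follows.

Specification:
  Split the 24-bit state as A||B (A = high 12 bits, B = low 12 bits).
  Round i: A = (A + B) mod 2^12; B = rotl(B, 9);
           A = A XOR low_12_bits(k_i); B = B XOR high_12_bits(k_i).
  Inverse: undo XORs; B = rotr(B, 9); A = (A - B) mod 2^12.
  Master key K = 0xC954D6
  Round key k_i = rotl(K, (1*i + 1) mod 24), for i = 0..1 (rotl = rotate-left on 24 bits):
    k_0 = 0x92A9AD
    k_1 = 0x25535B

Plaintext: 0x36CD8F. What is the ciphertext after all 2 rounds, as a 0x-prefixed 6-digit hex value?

s_0 = plaintext = 0x36CD8F
s_1 = Round(s_0, k_0) = 0x95669B
s_2 = Round(s_1, k_1) = 0xCAA486

0xCAA486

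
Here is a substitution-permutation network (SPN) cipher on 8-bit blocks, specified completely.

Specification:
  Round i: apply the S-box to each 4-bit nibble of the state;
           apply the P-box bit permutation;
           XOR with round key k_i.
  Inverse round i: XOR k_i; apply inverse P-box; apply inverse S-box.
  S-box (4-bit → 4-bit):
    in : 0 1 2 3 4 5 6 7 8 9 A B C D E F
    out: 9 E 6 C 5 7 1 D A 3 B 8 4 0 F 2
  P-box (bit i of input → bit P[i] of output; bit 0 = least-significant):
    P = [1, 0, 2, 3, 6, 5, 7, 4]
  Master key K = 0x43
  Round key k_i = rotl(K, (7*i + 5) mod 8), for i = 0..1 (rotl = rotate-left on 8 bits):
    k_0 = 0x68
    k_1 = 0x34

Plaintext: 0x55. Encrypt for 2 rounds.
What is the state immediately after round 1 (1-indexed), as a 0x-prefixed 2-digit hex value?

s_0 = plaintext = 0x55
s_1 = Round(s_0, k_0) = 0x8F
s_2 = Round(s_1, k_1) = 0x05

0x8F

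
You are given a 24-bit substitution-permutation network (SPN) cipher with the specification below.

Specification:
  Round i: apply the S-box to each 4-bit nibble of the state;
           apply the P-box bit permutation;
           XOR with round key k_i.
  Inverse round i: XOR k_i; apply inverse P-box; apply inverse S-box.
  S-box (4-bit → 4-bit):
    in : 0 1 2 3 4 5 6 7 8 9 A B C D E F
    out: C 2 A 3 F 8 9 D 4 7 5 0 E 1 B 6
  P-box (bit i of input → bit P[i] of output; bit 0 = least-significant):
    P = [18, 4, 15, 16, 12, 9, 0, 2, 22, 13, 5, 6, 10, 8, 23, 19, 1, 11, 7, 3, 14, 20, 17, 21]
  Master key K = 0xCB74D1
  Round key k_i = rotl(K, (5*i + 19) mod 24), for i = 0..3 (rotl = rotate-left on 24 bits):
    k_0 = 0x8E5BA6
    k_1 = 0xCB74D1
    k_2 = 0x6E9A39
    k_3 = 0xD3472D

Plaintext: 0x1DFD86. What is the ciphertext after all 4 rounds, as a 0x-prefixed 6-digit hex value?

s_0 = plaintext = 0x1DFD86
s_1 = Round(s_0, k_0) = 0x5B5AA5
s_2 = Round(s_1, k_1) = 0xA264F0
s_3 = Round(s_2, k_2) = 0x257450
s_4 = Round(s_3, k_3) = 0x2AE341

0x2AE341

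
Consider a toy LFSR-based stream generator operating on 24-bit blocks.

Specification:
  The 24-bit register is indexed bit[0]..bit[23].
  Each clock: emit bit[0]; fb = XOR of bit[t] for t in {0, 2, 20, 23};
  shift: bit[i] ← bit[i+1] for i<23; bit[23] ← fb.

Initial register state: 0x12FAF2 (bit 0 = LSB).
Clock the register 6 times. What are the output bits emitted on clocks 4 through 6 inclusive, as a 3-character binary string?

011

reg_0 = 0x12FAF2
clock 1: out=0, reg = 0x897D79
clock 2: out=1, reg = 0x44BEBC
clock 3: out=0, reg = 0xA25F5E
clock 4: out=0, reg = 0x512FAF
clock 5: out=1, reg = 0xA897D7
clock 6: out=1, reg = 0xD44BEB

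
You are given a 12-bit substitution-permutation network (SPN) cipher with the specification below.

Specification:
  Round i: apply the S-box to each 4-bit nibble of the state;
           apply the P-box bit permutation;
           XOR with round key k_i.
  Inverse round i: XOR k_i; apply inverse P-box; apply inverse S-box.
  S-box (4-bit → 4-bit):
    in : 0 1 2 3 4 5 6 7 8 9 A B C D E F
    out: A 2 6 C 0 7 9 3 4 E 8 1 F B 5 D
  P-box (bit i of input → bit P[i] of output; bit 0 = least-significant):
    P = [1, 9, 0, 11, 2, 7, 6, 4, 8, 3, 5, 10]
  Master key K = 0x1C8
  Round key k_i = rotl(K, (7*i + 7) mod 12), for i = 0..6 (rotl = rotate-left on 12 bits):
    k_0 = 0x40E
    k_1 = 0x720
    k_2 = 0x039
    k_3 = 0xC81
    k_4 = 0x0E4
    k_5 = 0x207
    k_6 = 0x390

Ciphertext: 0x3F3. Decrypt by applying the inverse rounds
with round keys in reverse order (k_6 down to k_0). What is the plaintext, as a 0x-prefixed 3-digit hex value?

s_0 = ciphertext = 0x3F3
s_1 = InvRound(s_0, k_6) = 0x88E
s_2 = InvRound(s_1, k_5) = 0x119
s_3 = InvRound(s_2, k_4) = 0x5C8
s_4 = InvRound(s_3, k_3) = 0x783
s_5 = InvRound(s_4, k_2) = 0xC07
s_6 = InvRound(s_5, k_1) = 0xEBC
s_7 = InvRound(s_6, k_0) = 0x80D

0x80D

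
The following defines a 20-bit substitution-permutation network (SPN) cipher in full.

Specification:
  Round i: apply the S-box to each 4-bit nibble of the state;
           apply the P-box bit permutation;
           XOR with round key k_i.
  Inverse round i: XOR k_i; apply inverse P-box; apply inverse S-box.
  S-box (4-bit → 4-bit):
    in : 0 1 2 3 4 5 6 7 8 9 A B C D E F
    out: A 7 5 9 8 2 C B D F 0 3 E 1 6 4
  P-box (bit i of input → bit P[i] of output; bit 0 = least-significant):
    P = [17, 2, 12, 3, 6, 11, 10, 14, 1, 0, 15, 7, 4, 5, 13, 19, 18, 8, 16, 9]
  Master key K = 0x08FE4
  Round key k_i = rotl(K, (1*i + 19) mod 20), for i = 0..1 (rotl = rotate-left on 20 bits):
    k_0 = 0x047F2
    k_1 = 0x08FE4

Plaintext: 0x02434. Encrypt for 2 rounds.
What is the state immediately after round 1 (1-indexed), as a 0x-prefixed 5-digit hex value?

0x0242A

s_0 = plaintext = 0x02434
s_1 = Round(s_0, k_0) = 0x0242A
s_2 = Round(s_1, k_1) = 0x0A834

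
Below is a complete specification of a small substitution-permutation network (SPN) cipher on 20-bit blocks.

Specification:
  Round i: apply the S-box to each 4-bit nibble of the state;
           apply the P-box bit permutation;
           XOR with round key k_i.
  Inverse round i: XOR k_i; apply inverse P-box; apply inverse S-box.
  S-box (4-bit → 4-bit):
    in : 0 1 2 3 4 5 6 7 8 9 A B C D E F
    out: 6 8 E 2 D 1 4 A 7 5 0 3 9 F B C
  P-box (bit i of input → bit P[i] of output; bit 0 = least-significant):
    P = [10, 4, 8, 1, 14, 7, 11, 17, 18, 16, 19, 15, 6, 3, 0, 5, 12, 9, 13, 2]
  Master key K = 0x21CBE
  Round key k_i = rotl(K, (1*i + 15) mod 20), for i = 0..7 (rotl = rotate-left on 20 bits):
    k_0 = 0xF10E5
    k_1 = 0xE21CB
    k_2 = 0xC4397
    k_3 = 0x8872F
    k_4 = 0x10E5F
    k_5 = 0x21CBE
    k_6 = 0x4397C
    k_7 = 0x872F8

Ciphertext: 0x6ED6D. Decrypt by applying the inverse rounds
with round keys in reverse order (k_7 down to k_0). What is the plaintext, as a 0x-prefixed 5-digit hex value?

0xAAC51

s_0 = ciphertext = 0x6ED6D
s_1 = InvRound(s_0, k_7) = 0xE6428
s_2 = InvRound(s_1, k_6) = 0xC5648
s_3 = InvRound(s_2, k_5) = 0x7C9D7
s_4 = InvRound(s_3, k_4) = 0x33CE9
s_5 = InvRound(s_4, k_3) = 0xD522F
s_6 = InvRound(s_5, k_2) = 0x57330
s_7 = InvRound(s_6, k_1) = 0xBD0E7
s_8 = InvRound(s_7, k_0) = 0xAAC51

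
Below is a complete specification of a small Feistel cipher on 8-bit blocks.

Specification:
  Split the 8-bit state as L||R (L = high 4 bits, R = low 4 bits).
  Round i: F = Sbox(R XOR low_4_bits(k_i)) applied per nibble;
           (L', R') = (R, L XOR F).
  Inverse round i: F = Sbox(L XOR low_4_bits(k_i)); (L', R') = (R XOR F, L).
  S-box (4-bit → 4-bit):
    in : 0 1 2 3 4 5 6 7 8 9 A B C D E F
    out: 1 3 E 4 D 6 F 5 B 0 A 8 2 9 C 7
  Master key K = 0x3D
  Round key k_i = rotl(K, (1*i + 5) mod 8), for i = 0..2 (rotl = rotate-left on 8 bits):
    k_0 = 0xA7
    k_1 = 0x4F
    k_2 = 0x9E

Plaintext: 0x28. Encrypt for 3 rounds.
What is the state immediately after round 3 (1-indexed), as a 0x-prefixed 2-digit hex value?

s_0 = plaintext = 0x28
s_1 = Round(s_0, k_0) = 0x85
s_2 = Round(s_1, k_1) = 0x52
s_3 = Round(s_2, k_2) = 0x27

0x27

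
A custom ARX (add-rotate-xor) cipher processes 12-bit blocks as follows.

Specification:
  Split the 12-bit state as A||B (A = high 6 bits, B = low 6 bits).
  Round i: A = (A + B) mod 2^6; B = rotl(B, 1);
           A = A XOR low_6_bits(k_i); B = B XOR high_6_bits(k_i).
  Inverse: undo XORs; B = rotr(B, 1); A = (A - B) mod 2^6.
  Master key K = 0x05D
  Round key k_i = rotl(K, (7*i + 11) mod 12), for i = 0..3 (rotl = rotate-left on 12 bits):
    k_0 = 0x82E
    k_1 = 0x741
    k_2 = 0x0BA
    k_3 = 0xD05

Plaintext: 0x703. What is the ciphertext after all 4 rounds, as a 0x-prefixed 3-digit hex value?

s_0 = plaintext = 0x703
s_1 = Round(s_0, k_0) = 0xC66
s_2 = Round(s_1, k_1) = 0x590
s_3 = Round(s_2, k_2) = 0x722
s_4 = Round(s_3, k_3) = 0xEF1

0xEF1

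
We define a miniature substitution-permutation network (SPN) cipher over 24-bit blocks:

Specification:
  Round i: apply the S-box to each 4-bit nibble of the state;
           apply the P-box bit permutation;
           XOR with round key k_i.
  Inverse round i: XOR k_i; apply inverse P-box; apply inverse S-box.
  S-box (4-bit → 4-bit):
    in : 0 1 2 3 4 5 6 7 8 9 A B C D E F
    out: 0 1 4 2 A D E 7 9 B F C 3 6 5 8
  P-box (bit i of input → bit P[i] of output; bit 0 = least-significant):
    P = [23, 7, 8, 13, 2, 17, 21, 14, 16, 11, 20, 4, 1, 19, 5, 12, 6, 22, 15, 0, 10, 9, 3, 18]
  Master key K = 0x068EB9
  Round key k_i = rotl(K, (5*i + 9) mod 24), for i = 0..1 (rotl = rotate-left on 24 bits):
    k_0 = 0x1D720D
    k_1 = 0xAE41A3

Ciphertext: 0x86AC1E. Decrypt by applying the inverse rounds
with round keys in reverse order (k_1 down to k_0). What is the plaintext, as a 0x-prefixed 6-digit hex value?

s_0 = ciphertext = 0x86AC1E
s_1 = InvRound(s_0, k_1) = 0xEBD456
s_2 = InvRound(s_1, k_0) = 0xAA1BD8

0xAA1BD8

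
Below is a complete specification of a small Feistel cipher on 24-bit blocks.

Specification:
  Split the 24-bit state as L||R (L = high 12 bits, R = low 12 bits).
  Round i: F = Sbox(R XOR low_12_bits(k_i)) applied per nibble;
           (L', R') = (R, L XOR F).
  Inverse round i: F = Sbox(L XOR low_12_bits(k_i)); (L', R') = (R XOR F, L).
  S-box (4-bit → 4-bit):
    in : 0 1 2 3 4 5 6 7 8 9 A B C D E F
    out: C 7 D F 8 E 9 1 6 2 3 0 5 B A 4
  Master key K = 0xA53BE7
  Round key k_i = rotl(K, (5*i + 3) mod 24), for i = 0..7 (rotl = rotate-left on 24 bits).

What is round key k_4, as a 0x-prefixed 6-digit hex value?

K = 0xA53BE7
k_0 = rotl(K, (5*0+3) mod 24) = rotl(K, 3) = 0x29DF3D
k_1 = rotl(K, (5*1+3) mod 24) = rotl(K, 8) = 0x3BE7A5
k_2 = rotl(K, (5*2+3) mod 24) = rotl(K, 13) = 0x7CF4A7
k_3 = rotl(K, (5*3+3) mod 24) = rotl(K, 18) = 0x9E94EF
k_4 = rotl(K, (5*4+3) mod 24) = rotl(K, 23) = 0xD29DF3

0xD29DF3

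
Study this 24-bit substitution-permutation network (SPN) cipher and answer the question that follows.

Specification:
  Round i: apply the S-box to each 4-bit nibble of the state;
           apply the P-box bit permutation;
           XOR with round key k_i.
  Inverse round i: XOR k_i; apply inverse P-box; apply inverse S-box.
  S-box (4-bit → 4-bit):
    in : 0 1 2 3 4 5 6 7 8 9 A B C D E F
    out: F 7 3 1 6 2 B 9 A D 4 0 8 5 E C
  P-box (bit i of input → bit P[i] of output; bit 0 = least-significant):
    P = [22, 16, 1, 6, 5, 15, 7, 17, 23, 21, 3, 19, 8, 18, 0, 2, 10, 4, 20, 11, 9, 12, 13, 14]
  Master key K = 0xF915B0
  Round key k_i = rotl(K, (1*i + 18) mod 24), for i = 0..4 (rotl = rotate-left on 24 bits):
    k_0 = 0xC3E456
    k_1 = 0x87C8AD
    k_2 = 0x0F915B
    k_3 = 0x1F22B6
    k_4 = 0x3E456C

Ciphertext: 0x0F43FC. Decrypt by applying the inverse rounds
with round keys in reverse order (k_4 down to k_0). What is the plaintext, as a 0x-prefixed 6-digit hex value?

0xB6CFB0

s_0 = ciphertext = 0x0F43FC
s_1 = InvRound(s_0, k_4) = 0x31B5A5
s_2 = InvRound(s_1, k_3) = 0x22188A
s_3 = InvRound(s_2, k_2) = 0xB81848
s_4 = InvRound(s_3, k_1) = 0x8AE808
s_5 = InvRound(s_4, k_0) = 0xB6CFB0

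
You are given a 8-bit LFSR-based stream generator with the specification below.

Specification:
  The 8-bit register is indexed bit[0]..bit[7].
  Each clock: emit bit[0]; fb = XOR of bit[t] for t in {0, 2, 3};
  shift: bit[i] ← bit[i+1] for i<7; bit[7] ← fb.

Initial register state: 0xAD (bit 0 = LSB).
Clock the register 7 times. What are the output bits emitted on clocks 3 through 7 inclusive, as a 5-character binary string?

11010

reg_0 = 0xAD
clock 1: out=1, reg = 0xD6
clock 2: out=0, reg = 0xEB
clock 3: out=1, reg = 0x75
clock 4: out=1, reg = 0x3A
clock 5: out=0, reg = 0x9D
clock 6: out=1, reg = 0xCE
clock 7: out=0, reg = 0x67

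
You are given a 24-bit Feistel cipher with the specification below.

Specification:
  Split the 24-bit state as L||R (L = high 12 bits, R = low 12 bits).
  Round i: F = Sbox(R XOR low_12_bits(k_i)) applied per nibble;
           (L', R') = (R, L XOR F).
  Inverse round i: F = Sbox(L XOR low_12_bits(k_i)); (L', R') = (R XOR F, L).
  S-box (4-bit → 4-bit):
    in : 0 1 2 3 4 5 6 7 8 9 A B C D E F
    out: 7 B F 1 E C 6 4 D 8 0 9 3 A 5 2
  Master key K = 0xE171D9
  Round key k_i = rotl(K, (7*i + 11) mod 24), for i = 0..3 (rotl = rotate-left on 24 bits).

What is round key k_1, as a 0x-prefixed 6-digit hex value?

K = 0xE171D9
k_0 = rotl(K, (7*0+11) mod 24) = rotl(K, 11) = 0x8ECF0B
k_1 = rotl(K, (7*1+11) mod 24) = rotl(K, 18) = 0x6785C7

0x6785C7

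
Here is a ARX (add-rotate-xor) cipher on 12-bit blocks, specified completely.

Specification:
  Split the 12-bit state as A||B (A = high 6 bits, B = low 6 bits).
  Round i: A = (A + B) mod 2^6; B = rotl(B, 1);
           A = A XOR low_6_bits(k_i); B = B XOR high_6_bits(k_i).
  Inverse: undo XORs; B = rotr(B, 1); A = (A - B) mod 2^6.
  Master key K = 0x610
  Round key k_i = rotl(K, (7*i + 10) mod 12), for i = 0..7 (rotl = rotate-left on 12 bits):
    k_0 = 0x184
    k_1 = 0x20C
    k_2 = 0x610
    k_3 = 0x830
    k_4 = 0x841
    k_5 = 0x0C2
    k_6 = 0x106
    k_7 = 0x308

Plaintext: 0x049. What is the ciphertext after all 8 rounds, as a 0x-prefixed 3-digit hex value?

0x320

s_0 = plaintext = 0x049
s_1 = Round(s_0, k_0) = 0x394
s_2 = Round(s_1, k_1) = 0xBA0
s_3 = Round(s_2, k_2) = 0x799
s_4 = Round(s_3, k_3) = 0x1D2
s_5 = Round(s_4, k_4) = 0x605
s_6 = Round(s_5, k_5) = 0x7C9
s_7 = Round(s_6, k_6) = 0xB96
s_8 = Round(s_7, k_7) = 0x320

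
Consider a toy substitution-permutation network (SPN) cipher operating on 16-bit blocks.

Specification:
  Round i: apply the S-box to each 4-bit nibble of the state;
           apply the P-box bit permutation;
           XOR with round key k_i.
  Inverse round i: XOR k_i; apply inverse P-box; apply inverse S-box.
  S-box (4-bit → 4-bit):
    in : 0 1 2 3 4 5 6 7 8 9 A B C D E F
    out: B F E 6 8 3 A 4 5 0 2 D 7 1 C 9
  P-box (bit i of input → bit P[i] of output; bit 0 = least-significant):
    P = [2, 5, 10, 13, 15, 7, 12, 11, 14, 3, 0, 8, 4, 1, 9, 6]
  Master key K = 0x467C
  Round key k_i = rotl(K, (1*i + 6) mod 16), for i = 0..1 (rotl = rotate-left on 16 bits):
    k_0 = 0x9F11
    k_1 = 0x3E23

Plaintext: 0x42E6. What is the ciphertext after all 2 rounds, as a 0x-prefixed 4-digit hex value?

0x2B2D

s_0 = plaintext = 0x42E6
s_1 = Round(s_0, k_0) = 0xA678
s_2 = Round(s_1, k_1) = 0x2B2D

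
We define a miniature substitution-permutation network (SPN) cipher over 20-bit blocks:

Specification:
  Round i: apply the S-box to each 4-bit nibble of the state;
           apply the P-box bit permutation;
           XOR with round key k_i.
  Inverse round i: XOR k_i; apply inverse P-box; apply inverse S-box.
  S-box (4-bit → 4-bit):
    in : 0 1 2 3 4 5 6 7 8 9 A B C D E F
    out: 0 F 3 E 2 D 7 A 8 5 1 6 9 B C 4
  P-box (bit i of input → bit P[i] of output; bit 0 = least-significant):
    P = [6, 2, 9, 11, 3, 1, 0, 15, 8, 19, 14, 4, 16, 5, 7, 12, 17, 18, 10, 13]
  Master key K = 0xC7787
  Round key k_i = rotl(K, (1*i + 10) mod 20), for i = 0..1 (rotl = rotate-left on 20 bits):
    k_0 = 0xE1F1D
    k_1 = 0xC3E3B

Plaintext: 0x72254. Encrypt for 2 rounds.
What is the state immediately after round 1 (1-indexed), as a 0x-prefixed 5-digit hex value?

0x3BE30

s_0 = plaintext = 0x72254
s_1 = Round(s_0, k_0) = 0x3BE30
s_2 = Round(s_1, k_1) = 0x8DA88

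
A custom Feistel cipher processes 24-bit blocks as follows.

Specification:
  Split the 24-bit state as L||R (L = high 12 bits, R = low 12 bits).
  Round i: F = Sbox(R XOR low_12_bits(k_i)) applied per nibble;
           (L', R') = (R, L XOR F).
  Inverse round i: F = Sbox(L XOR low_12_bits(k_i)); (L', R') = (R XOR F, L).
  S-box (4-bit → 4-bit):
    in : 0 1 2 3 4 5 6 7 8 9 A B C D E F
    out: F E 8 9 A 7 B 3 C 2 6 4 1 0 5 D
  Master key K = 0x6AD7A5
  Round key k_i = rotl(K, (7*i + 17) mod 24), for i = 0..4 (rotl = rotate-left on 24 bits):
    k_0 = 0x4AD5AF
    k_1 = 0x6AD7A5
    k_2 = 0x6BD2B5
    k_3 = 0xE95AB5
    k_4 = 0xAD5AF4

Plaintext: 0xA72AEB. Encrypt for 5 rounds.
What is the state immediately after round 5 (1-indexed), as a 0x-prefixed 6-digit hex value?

0x0D72E4

s_0 = plaintext = 0xA72AEB
s_1 = Round(s_0, k_0) = 0xAEB7D8
s_2 = Round(s_1, k_1) = 0x7D85DB
s_3 = Round(s_2, k_2) = 0x5DB46D
s_4 = Round(s_3, k_3) = 0x46D0D7
s_5 = Round(s_4, k_4) = 0x0D72E4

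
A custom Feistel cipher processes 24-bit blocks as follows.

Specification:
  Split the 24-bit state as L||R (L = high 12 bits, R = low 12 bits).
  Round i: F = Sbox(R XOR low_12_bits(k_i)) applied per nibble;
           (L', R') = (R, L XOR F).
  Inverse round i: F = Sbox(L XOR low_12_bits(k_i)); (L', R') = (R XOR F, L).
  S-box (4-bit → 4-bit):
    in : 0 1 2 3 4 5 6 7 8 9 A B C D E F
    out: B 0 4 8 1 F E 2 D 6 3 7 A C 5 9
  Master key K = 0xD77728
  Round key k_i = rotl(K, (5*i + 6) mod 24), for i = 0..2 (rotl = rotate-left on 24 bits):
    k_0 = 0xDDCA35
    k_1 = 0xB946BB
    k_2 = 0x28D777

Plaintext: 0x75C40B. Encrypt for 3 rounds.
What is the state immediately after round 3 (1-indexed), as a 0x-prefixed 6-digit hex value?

s_0 = plaintext = 0x75C40B
s_1 = Round(s_0, k_0) = 0x40B2D9
s_2 = Round(s_1, k_1) = 0x2D95EF
s_3 = Round(s_2, k_2) = 0x5EF6B4

0x5EF6B4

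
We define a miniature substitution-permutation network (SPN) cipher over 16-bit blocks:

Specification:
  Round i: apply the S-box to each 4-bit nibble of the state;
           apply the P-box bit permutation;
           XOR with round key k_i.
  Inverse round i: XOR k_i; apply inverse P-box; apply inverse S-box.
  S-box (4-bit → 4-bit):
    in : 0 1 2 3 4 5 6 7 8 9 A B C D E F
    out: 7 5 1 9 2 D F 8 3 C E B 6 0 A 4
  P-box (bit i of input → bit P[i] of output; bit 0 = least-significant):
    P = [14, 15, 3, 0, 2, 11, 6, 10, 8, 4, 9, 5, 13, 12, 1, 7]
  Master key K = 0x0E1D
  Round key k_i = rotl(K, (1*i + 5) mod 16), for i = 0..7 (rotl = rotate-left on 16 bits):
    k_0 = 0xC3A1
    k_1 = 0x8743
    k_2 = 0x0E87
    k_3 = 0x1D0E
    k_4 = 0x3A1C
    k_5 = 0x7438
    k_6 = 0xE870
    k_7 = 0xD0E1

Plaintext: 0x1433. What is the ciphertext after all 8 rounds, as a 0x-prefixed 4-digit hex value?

0xBE18

s_0 = plaintext = 0x1433
s_1 = Round(s_0, k_0) = 0xA7B6
s_2 = Round(s_1, k_1) = 0x5BEC
s_3 = Round(s_2, k_2) = 0xA33D
s_4 = Round(s_3, k_3) = 0x08A8
s_5 = Round(s_4, k_4) = 0xC74E
s_6 = Round(s_5, k_5) = 0xEC1B
s_7 = Round(s_6, k_6) = 0x3AA5
s_8 = Round(s_7, k_7) = 0xBE18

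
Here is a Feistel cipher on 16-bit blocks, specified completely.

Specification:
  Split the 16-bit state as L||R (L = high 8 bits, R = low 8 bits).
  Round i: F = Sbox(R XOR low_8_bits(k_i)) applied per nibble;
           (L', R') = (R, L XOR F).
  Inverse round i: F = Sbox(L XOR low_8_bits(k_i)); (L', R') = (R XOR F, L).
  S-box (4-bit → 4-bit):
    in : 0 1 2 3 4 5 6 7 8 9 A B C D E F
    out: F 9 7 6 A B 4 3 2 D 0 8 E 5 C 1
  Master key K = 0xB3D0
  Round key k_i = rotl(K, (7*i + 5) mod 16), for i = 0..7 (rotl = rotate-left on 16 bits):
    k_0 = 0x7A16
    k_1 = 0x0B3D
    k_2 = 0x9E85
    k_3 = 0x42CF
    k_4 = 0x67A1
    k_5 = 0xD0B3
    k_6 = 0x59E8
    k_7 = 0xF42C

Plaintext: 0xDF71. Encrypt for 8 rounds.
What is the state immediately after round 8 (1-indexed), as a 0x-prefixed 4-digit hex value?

s_0 = plaintext = 0xDF71
s_1 = Round(s_0, k_0) = 0x719C
s_2 = Round(s_1, k_1) = 0x9C78
s_3 = Round(s_2, k_2) = 0x7889
s_4 = Round(s_3, k_3) = 0x89DC
s_5 = Round(s_4, k_4) = 0xDCBC
s_6 = Round(s_5, k_5) = 0xBC2D
s_7 = Round(s_6, k_6) = 0x2D57
s_8 = Round(s_7, k_7) = 0x5715

0x5715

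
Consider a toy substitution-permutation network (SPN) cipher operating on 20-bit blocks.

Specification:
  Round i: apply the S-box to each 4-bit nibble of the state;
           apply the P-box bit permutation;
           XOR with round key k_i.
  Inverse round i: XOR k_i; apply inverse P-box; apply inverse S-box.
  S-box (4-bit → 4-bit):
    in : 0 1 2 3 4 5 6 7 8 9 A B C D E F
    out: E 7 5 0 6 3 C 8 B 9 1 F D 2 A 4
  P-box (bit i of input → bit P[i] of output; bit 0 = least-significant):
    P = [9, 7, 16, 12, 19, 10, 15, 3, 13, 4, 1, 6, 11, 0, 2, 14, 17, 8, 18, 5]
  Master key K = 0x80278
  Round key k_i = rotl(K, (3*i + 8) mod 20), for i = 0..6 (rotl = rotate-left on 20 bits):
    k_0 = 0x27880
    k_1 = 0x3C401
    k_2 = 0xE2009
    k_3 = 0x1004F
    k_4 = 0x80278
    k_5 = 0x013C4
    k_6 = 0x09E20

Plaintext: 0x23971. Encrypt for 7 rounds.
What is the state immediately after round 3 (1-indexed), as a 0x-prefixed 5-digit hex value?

s_0 = plaintext = 0x23971
s_1 = Round(s_0, k_0) = 0x55A48
s_2 = Round(s_1, k_1) = 0x17B80
s_3 = Round(s_2, k_2) = 0x155D3
s_4 = Round(s_3, k_3) = 0x72D5E
s_5 = Round(s_4, k_4) = 0x01ECC
s_6 = Round(s_5, k_5) = 0xD88B9
s_7 = Round(s_6, k_6) = 0x86179

0x155D3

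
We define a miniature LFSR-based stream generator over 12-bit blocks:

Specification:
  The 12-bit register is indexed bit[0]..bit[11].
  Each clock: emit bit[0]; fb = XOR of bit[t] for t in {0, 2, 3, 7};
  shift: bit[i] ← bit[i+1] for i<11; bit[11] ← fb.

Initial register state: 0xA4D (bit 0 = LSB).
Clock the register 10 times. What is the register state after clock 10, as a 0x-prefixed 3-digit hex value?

0xF8E

reg_0 = 0xA4D
clock 1: out=1, reg = 0xD26
clock 2: out=0, reg = 0xE93
clock 3: out=1, reg = 0x749
clock 4: out=1, reg = 0x3A4
clock 5: out=0, reg = 0x1D2
clock 6: out=0, reg = 0x8E9
clock 7: out=1, reg = 0xC74
clock 8: out=0, reg = 0xE3A
clock 9: out=0, reg = 0xF1D
clock 10: out=1, reg = 0xF8E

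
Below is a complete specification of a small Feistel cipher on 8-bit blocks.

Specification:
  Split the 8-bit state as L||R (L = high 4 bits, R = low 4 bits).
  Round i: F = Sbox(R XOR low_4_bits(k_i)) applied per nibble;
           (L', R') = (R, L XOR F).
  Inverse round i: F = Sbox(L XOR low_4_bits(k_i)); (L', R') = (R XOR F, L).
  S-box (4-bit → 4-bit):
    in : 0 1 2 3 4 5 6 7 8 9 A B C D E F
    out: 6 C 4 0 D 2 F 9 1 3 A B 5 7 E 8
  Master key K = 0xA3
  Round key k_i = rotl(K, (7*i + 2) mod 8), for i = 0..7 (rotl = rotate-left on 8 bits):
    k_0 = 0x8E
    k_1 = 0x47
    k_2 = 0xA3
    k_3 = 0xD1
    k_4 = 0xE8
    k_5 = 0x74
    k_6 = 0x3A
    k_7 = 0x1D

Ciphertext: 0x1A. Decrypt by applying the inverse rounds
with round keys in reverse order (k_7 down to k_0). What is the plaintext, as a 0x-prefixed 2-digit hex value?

s_0 = ciphertext = 0x1A
s_1 = InvRound(s_0, k_7) = 0xF1
s_2 = InvRound(s_1, k_6) = 0x3F
s_3 = InvRound(s_2, k_5) = 0x63
s_4 = InvRound(s_3, k_4) = 0xD6
s_5 = InvRound(s_4, k_3) = 0x3D
s_6 = InvRound(s_5, k_2) = 0xB3
s_7 = InvRound(s_6, k_1) = 0x6B
s_8 = InvRound(s_7, k_0) = 0xA6

0xA6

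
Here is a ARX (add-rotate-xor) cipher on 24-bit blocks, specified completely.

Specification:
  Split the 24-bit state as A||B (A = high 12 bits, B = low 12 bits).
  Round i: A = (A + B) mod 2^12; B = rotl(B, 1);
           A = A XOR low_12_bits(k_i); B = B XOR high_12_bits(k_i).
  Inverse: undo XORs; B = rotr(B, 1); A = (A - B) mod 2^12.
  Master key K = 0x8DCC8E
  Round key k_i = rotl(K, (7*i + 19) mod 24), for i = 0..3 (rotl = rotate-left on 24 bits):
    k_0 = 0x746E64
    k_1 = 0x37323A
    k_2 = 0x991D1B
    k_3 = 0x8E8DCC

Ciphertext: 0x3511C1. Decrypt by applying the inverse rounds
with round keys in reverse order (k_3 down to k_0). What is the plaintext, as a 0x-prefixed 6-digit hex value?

s_0 = ciphertext = 0x3511C1
s_1 = InvRound(s_0, k_3) = 0x209C94
s_2 = InvRound(s_1, k_2) = 0x490A82
s_3 = InvRound(s_2, k_1) = 0x9B2CF8
s_4 = InvRound(s_3, k_0) = 0x1F75DF

0x1F75DF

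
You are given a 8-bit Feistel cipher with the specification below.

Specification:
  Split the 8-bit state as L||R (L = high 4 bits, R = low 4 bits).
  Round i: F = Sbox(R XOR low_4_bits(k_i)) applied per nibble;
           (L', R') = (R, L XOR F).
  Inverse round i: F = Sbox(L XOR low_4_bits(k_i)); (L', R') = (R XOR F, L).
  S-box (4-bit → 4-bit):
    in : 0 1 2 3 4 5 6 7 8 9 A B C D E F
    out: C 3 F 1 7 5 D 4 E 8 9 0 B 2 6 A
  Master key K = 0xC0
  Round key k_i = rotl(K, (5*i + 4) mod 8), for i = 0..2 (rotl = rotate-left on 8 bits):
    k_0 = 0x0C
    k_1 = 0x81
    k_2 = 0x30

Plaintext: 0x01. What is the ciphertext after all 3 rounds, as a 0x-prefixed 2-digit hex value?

s_0 = plaintext = 0x01
s_1 = Round(s_0, k_0) = 0x12
s_2 = Round(s_1, k_1) = 0x20
s_3 = Round(s_2, k_2) = 0x0E

0x0E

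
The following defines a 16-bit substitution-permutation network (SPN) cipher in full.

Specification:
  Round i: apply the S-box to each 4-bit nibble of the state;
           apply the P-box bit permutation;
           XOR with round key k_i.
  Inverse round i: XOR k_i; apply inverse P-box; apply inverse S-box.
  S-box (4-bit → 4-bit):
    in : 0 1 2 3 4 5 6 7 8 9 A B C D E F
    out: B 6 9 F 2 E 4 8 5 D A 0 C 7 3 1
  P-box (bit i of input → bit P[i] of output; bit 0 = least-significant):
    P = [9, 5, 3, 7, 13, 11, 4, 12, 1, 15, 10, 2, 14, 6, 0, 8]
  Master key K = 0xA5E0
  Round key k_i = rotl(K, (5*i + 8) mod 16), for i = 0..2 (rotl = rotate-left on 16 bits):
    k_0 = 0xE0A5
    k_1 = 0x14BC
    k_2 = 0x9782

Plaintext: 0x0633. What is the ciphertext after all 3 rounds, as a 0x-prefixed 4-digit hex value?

s_0 = plaintext = 0x0633
s_1 = Round(s_0, k_0) = 0x9F5D
s_2 = Round(s_1, k_1) = 0x4F87
s_3 = Round(s_2, k_2) = 0xB750

0xB750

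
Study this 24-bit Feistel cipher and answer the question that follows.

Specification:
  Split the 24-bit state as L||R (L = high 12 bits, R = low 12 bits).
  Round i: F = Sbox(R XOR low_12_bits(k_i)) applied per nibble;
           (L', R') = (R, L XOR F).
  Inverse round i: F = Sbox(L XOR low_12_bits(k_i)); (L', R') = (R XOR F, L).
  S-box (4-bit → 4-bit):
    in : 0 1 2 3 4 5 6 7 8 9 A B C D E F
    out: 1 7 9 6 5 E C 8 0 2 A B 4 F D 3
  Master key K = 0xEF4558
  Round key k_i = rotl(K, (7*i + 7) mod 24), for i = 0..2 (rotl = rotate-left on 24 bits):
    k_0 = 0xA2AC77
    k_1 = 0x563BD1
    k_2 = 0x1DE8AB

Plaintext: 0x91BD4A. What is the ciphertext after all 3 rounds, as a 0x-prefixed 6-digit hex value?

0x3E4527

s_0 = plaintext = 0x91BD4A
s_1 = Round(s_0, k_0) = 0xD4AE74
s_2 = Round(s_1, k_1) = 0xE743E4
s_3 = Round(s_2, k_2) = 0x3E4527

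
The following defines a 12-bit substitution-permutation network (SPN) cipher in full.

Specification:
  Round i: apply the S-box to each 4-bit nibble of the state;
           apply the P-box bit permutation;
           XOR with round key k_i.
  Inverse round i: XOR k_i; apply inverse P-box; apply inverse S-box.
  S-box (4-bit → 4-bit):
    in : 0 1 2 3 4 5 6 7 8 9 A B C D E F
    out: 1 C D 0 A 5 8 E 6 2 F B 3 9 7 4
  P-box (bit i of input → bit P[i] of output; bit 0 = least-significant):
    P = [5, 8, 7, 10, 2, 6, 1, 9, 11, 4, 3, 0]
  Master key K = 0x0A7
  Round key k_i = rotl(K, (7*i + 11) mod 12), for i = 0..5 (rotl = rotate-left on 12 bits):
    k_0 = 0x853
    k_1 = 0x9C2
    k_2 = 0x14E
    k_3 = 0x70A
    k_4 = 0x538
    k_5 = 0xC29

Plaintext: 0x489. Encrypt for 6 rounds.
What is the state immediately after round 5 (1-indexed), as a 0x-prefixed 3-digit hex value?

0xA26

s_0 = plaintext = 0x489
s_1 = Round(s_0, k_0) = 0x900
s_2 = Round(s_1, k_1) = 0x9F6
s_3 = Round(s_2, k_2) = 0x55C
s_4 = Round(s_3, k_3) = 0xE24
s_5 = Round(s_4, k_4) = 0xA26
s_6 = Round(s_5, k_5) = 0x236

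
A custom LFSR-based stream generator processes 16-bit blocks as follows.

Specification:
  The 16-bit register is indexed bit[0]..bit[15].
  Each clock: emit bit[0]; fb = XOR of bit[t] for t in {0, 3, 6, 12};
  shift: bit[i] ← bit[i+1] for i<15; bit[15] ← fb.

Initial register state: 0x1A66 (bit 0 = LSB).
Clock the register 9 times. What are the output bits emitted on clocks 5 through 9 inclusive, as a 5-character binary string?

reg_0 = 0x1A66
clock 1: out=0, reg = 0x0D33
clock 2: out=1, reg = 0x8699
clock 3: out=1, reg = 0x434C
clock 4: out=0, reg = 0x21A6
clock 5: out=0, reg = 0x10D3
clock 6: out=1, reg = 0x8869
clock 7: out=1, reg = 0xC434
clock 8: out=0, reg = 0x621A
clock 9: out=0, reg = 0xB10D

01100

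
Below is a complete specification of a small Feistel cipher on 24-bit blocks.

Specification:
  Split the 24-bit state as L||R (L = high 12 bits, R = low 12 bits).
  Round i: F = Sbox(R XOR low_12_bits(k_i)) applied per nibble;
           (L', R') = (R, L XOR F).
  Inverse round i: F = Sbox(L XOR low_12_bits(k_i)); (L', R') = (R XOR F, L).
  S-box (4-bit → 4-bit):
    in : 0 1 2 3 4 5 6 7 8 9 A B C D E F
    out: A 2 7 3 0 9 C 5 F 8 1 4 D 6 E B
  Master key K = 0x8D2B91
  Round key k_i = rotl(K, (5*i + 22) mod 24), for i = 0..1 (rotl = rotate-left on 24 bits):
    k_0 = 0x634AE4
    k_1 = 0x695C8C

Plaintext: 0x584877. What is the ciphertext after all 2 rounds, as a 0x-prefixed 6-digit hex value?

0x207683

s_0 = plaintext = 0x584877
s_1 = Round(s_0, k_0) = 0x877207
s_2 = Round(s_1, k_1) = 0x207683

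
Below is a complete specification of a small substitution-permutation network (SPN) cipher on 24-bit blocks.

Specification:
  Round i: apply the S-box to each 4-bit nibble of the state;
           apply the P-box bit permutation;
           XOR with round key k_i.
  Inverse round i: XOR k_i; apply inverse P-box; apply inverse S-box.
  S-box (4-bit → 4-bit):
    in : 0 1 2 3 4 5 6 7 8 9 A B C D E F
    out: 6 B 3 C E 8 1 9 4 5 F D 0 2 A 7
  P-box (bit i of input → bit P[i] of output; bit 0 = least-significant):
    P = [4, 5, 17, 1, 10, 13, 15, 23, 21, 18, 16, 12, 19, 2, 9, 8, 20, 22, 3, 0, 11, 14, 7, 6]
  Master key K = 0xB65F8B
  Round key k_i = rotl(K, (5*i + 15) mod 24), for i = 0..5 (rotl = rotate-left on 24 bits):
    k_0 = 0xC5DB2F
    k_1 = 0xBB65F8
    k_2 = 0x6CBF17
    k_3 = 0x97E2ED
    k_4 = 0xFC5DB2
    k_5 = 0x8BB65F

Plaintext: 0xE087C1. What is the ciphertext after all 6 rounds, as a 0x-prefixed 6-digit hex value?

s_0 = plaintext = 0xE087C1
s_1 = Round(s_0, k_0) = 0xA58955
s_2 = Round(s_1, k_1) = 0x1A2F3B
s_3 = Round(s_2, k_2) = 0x937748
s_4 = Round(s_3, k_3) = 0x3D5B64
s_5 = Round(s_4, k_4) = 0x9F4850
s_6 = Round(s_5, k_5) = 0x58BDF3

0x58BDF3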